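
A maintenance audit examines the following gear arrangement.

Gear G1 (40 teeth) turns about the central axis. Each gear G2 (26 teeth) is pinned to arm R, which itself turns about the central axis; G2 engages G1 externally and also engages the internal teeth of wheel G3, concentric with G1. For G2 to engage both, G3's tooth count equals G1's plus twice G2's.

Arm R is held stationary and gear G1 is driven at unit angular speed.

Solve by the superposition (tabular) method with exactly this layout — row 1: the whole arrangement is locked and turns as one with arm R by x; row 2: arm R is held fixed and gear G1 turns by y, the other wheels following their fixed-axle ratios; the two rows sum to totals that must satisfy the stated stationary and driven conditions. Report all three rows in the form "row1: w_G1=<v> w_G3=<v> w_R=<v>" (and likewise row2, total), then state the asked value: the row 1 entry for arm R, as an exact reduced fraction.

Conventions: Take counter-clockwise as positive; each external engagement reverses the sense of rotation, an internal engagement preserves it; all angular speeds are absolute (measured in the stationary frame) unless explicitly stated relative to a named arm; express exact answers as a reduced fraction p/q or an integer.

topology: planetary set — G1 40T / G2 26T / G3 92T, arm = carrier (Willis)
row 1 — lock + rotate with arm: ω_sun = ω_ring = ω_arm = x
row 2 (arm held, sun turns y): ω_ring = −(40/92)·y, ω_arm = 0
boundary: total ω_arm = x = 0 and total ω_sun = x + y = 1  ⇒  y = 1, x = 0
row 2 ring = −(40/92)·1 = -10/23
totals (row 1 + row 2): sun 0 + 1 = 1, ring 0 + (-10/23) = -10/23, arm 0 + 0 = 0
asked cell (row1, arm) = 0

row1: w_G1=0 w_G3=0 w_R=0
row2: w_G1=1 w_G3=-10/23 w_R=0
total: w_G1=1 w_G3=-10/23 w_R=0
asked value: 0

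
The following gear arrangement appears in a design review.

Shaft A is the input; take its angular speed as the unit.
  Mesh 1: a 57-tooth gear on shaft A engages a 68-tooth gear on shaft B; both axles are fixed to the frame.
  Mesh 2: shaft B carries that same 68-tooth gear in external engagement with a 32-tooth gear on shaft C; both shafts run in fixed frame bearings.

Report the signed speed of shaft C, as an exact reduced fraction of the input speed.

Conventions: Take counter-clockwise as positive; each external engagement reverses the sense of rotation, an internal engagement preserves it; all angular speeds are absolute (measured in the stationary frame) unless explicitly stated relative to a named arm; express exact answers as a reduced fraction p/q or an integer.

2-mesh fixed-axis compound train (all bearings frame-fixed)
mesh 1 [57T→68T]: |ω|/ω_in = 1×57/68 = 57/68, sense flips to −
mesh 2 [68T→32T]: |ω|/ω_in = (57/68)×68/32 = 57/32, sense flips to +
signed output speed (× input speed) = 57/32

57/32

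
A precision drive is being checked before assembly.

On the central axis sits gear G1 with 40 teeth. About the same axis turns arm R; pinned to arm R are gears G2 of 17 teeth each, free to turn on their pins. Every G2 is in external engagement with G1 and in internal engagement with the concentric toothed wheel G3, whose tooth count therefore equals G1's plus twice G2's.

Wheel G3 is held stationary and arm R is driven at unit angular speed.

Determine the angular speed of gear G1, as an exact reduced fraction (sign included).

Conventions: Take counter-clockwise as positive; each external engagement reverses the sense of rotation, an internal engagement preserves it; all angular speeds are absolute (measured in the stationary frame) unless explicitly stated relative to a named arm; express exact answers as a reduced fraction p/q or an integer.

57/20

topology: planetary set — G1 40T / G2 17T / G3 74T, arm = carrier (Willis)
ring teeth: 40 + 2·17 = 74
40(ω_sun−ω_arm) = −74(ω_ring−ω_arm),  ω_ring = 0, ω_arm = 1
ω_sun = 1 − (74/40)(0−1) = 57/20
exact speed ratio = 57/20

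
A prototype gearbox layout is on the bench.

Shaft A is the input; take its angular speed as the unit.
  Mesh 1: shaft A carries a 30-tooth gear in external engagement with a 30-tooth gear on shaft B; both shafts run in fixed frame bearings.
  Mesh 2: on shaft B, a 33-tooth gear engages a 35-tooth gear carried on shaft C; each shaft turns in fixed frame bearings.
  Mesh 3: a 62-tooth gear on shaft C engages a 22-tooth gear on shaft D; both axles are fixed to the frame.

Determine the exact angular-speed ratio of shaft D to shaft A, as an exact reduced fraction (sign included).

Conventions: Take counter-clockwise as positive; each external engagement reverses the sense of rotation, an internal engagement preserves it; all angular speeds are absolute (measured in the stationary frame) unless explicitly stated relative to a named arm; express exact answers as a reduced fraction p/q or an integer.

-93/35

class = fixed-axis compound train [3 meshes; 3 ratios multiply, 3 sense flips]
mesh 1 [30T→30T]: running ratio 1, sense −
mesh 2 [33T→35T]: running ratio 33/35, sense +
mesh 3 [62T→22T]: running ratio 93/35, sense −
ω_out/ω_in = -93/35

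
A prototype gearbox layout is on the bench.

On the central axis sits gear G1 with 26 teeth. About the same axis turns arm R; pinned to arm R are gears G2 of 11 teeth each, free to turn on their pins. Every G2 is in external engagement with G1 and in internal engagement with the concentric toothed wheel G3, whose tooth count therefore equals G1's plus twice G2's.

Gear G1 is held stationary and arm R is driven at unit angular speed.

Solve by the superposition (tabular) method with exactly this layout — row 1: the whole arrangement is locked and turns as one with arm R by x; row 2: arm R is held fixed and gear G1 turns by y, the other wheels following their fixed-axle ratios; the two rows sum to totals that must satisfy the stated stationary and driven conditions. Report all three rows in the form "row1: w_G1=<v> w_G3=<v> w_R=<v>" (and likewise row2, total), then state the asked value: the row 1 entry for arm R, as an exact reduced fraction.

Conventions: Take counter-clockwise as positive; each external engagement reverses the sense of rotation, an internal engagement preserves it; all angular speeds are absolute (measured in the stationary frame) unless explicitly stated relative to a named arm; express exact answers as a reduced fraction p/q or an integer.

row1: w_G1=1 w_G3=1 w_R=1
row2: w_G1=-1 w_G3=13/24 w_R=0
total: w_G1=0 w_G3=37/24 w_R=1
asked value: 1

topology: planetary set — G1 26T / G2 11T / G3 48T, arm = carrier (Willis)
row 1 — lock + rotate with arm: ω_sun = ω_ring = ω_arm = x
row 2 (arm held, sun turns y): ω_ring = −(26/48)·y, ω_arm = 0
boundary: total ω_sun = x + y = 0 and total ω_arm = x = 1  ⇒  y = -1, x = 1
row 2 ring = −(26/48)·(-1) = 13/24
totals (row 1 + row 2): sun 1 + (-1) = 0, ring 1 + 13/24 = 37/24, arm 1 + 0 = 1
asked cell (row1, arm) = 1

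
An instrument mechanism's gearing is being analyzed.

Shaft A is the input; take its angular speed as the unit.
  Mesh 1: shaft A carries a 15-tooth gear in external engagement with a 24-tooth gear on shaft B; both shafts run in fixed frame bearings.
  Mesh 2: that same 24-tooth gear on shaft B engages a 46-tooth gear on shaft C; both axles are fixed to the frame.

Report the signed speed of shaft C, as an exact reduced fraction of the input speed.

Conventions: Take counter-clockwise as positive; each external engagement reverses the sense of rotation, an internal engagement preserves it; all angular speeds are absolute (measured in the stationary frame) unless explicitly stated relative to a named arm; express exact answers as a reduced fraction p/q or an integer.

2-mesh fixed-axis compound train (all bearings frame-fixed)
mesh 1 [15T→24T]: |ω|/ω_in = 1×15/24 = 5/8, sense flips to −
mesh 2 [24T→46T]: |ω|/ω_in = (5/8)×24/46 = 15/46, sense flips to +
signed output speed (× input speed) = 15/46

15/46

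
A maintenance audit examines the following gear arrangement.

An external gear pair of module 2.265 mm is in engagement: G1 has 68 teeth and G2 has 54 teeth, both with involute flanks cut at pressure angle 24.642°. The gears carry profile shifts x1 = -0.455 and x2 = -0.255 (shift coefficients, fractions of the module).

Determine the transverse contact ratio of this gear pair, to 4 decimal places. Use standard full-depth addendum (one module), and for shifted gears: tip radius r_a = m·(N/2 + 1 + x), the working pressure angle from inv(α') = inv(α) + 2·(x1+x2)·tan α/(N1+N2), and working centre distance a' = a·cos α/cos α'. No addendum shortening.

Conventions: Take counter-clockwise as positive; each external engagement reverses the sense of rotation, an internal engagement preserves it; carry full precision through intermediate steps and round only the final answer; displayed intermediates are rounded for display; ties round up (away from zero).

1.6652

single-mesh involute tooth geometry (68T engaging 54T at module 2.265)
base radii: r_b1 = 69.996754, r_b2 = 55.585658
tip radii: r_a1 = 78.244425, r_a2 = 62.842425
inv(α') = inv(24.642°) + 2·(-0.455-0.255)·tan α/(68+54) = 0.02329947  ⇒  α' = 23.07931°
a' = a·cos α / cos α' = 138.1650·cos 24.642°/cos 23.07931° = 136.508100
action lengths: √(r_a1²−r_b1²) = 34.966333, √(r_a2²−r_b2²) = 29.315610
base pitch p_b = π·m·cos α = 6.467685
CR = (34.966333 + 29.315610 − 136.508100·sin 23.07931°)/6.467685 = 1.665215
contact ratio ≈ 1.6652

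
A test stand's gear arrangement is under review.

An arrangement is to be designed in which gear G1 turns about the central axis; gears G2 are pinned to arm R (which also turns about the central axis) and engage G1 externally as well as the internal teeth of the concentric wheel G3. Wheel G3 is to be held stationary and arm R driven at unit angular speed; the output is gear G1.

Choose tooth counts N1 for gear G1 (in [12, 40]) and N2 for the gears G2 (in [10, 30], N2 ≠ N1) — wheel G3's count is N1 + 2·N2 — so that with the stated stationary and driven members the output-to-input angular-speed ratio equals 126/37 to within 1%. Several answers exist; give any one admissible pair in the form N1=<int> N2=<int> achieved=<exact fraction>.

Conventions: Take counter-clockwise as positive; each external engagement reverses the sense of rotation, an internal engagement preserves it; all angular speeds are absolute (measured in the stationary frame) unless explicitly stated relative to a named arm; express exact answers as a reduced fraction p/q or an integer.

planetary set to be sized for 126/37 (Willis relation)
Willis with ω_ring = 0: ω_sun/ω_arm = (N1+N3)/N1; set equal to 126/37  ⇒  N3/N1 = 126/37 − 1 = 89/37
N3 = N1 + 2·N2  ⇒  N2/N1 = (N3/N1 − 1)/2 = (89/37 − 1)/2 = 26/37
smallest multiple with N1 ≥ 12 and N2 ≥ 10: k = 1  ⇒  N1 = 1·37 = 37, N2 = 1·26 = 26 (N1 ≤ 40, N2 ≤ 30, N2 ≠ N1 ✓), N3 = 37 + 2·26 = 89
check: (N1+N3)/N1 with N1 = 37, N3 = 89 gives 126/37; |achieved − target| = 0 ≤ 63/1850 ✓

N1=37 N2=26 achieved=126/37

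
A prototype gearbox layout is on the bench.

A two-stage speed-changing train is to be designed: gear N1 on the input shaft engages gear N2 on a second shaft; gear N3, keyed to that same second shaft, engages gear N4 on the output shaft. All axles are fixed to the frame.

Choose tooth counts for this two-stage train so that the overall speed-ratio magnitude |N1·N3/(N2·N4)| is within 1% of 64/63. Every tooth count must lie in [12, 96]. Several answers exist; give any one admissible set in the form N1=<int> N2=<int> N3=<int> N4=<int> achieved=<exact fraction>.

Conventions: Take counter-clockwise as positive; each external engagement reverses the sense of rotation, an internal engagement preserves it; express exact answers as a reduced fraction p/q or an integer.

N1=16 N2=12 N3=16 N4=21 achieved=64/63

class = fixed-axis compound train [2-stage, 64/63 wanted]
target = 64/63 in lowest terms: an exact hit needs N1·N3 = k·64 and N2·N4 = k·63 for one integer k, every count in [12, 96]; additionally prefer no 1:1 stage (N1 ≠ N2, N3 ≠ N4)
k = 1…3: no 1:1-free in-range split of k·64 and k·63 into factor pairs; take k = 4
k = 4: N1·N3 = 256 = 16·16, N2·N4 = 252 = 12·21
achieved = 16·16/(12·21) = 64/63; |achieved − target| = 0 ≤ 16/1575 ✓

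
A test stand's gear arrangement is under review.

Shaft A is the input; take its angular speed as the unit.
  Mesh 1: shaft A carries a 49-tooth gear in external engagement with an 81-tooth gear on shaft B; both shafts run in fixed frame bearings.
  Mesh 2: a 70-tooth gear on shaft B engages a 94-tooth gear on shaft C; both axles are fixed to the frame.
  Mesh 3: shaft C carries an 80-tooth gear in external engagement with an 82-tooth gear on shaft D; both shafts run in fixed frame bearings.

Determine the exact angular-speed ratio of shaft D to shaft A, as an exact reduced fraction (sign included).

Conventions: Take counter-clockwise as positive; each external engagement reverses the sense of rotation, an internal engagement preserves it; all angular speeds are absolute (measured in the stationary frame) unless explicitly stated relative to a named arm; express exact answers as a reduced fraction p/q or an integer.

-68600/156087

class = fixed-axis compound train [3 meshes; 3 ratios multiply, 3 sense flips]
mesh 1 [49T→81T]: running ratio 49/81, sense −
mesh 2 [70T→94T]: running ratio 1715/3807, sense +
mesh 3 [80T→82T]: running ratio 68600/156087, sense −
ω_out/ω_in = -68600/156087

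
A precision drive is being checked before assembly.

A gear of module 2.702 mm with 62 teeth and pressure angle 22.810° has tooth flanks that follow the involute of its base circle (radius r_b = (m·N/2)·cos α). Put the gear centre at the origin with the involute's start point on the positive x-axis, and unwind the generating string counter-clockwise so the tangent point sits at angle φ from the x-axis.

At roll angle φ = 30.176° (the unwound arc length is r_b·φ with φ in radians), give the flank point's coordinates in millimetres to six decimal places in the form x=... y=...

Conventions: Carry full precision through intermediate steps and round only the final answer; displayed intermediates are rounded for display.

single-mesh involute tooth geometry (62T wheel at module 2.702)
pitch radius r_p = m·N/2 = 2.702·62/2 = 83.762000
base radius r_b = r_p·cos α = 83.762000·cos 22.810° = 77.211435
roll angle φ = 30.176° = 0.52667056 rad
x = r_b·(cos φ + φ·sin φ) = 87.188738
y = r_b·(sin φ − φ·cos φ) = 3.656645

x=87.188738 y=3.656645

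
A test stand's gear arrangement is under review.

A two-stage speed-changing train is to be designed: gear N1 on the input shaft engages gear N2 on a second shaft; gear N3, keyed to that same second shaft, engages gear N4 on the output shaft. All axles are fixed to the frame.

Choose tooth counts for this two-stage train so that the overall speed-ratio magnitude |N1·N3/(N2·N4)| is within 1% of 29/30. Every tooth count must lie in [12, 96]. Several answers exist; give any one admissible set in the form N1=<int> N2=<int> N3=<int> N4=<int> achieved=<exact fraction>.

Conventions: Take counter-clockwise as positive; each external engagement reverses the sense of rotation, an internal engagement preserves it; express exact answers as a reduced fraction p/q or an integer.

N1=12 N2=30 N3=29 N4=12 achieved=29/30

class = fixed-axis compound train [2-stage, 29/30 wanted]
target = 29/30 in lowest terms: an exact hit needs N1·N3 = k·29 and N2·N4 = k·30 for one integer k, every count in [12, 96]; additionally prefer no 1:1 stage (N1 ≠ N2, N3 ≠ N4)
k = 1…11: no 1:1-free in-range split of k·29 and k·30 into factor pairs; take k = 12
k = 12: N1·N3 = 348 = 12·29, N2·N4 = 360 = 30·12
achieved = 12·29/(30·12) = 29/30; |achieved − target| = 0 ≤ 29/3000 ✓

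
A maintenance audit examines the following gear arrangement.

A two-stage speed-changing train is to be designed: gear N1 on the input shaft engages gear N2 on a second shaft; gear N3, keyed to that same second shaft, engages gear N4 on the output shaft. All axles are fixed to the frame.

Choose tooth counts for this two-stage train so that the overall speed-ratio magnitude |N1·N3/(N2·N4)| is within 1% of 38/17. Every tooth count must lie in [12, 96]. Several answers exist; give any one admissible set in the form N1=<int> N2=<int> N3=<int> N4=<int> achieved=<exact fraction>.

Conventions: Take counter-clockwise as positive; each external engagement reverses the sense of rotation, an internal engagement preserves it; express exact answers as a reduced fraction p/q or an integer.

N1=12 N2=17 N3=38 N4=12 achieved=38/17

class = fixed-axis compound train [2-stage, 38/17 wanted]
target = 38/17 in lowest terms: an exact hit needs N1·N3 = k·38 and N2·N4 = k·17 for one integer k, every count in [12, 96]; additionally prefer no 1:1 stage (N1 ≠ N2, N3 ≠ N4)
k = 1…11: no 1:1-free in-range split of k·38 and k·17 into factor pairs; take k = 12
k = 12: N1·N3 = 456 = 12·38, N2·N4 = 204 = 17·12
achieved = 12·38/(17·12) = 38/17; |achieved − target| = 0 ≤ 19/850 ✓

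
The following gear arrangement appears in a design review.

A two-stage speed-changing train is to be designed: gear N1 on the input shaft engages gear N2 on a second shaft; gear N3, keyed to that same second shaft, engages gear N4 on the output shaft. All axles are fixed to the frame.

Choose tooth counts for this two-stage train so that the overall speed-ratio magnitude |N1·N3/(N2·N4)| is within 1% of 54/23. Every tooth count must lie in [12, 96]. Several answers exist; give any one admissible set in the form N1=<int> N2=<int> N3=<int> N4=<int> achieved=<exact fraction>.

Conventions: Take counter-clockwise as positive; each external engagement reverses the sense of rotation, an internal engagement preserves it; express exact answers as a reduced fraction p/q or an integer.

N1=12 N2=23 N3=54 N4=12 achieved=54/23

2-stage fixed-axis compound train for ratio 54/23
target = 54/23 in lowest terms: an exact hit needs N1·N3 = k·54 and N2·N4 = k·23 for one integer k, every count in [12, 96]; additionally prefer no 1:1 stage (N1 ≠ N2, N3 ≠ N4)
k = 1…11: no 1:1-free in-range split of k·54 and k·23 into factor pairs; take k = 12
k = 12: N1·N3 = 648 = 12·54, N2·N4 = 276 = 23·12
achieved = 12·54/(23·12) = 54/23; |achieved − target| = 0 ≤ 27/1150 ✓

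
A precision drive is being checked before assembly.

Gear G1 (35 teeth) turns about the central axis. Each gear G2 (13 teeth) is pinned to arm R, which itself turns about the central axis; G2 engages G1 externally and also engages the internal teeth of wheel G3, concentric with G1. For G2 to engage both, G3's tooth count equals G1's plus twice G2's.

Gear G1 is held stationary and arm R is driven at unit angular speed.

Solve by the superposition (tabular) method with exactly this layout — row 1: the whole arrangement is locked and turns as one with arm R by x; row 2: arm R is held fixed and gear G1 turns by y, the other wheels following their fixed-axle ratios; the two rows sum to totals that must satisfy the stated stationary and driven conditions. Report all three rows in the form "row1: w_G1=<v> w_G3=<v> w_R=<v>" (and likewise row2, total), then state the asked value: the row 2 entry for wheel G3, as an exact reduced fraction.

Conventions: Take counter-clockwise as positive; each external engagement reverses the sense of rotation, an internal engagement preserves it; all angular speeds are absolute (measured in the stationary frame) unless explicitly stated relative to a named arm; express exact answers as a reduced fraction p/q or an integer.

class = planetary set [G3 = 35+2·13 = 61; Willis about the carrier]
row 1 — lock + rotate with arm: ω_sun = ω_ring = ω_arm = x
row 2 — arm fixed, fixed-axis ratios: sun y, ring −(35/61)·y, arm 0
boundary: total ω_sun = x + y = 0 and total ω_arm = x = 1  ⇒  y = -1, x = 1
row 2 ring = −(35/61)·(-1) = 35/61
totals (row 1 + row 2): sun 1 + (-1) = 0, ring 1 + 35/61 = 96/61, arm 1 + 0 = 1
asked cell (row2, ring) = 35/61

row1: w_G1=1 w_G3=1 w_R=1
row2: w_G1=-1 w_G3=35/61 w_R=0
total: w_G1=0 w_G3=96/61 w_R=1
asked value: 35/61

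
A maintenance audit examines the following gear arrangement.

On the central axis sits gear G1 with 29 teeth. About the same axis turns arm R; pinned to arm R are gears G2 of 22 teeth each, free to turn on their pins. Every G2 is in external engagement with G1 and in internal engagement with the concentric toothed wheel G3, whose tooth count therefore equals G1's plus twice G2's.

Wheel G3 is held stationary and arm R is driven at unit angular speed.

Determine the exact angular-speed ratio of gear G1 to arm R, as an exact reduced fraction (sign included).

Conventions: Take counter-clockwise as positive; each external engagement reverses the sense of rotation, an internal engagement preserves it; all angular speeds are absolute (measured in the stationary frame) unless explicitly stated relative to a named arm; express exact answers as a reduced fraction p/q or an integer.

102/29

recognized (axles ride arm R): planetary set, 29/22/73 teeth
ring teeth: 29 + 2·22 = 73
29(ω_sun−ω_arm) = −73(ω_ring−ω_arm),  ω_ring = 0, ω_arm = 1
ω_sun = 1 − (73/29)(0−1) = 102/29
ω_out/ω_in = 102/29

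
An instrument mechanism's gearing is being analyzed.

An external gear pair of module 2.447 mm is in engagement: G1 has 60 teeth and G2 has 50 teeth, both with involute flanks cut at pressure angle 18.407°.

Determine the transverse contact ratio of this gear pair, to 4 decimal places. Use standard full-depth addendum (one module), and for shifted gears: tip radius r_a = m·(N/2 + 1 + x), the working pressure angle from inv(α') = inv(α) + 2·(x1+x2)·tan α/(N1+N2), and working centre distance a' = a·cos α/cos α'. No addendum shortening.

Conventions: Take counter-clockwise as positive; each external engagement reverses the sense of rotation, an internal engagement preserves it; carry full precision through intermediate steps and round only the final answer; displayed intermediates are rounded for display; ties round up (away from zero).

1.8637

recognized (one external pair, fixed centres): single-mesh tooth geometry, m = 2.447, N1 = 60, N2 = 50
base radii: r_b1 = 69.654157, r_b2 = 58.045130
tip radii: r_a1 = 75.857000, r_a2 = 63.622000
no profile shift: α' = α, a' = a
action lengths: √(r_a1²−r_b1²) = 30.043018, √(r_a2²−r_b2²) = 26.048449
base pitch p_b = π·m·cos α = 7.294166
CR = (30.043018 + 26.048449 − 134.585000·sin 18.40700°)/7.294166 = 1.863714
contact ratio ≈ 1.8637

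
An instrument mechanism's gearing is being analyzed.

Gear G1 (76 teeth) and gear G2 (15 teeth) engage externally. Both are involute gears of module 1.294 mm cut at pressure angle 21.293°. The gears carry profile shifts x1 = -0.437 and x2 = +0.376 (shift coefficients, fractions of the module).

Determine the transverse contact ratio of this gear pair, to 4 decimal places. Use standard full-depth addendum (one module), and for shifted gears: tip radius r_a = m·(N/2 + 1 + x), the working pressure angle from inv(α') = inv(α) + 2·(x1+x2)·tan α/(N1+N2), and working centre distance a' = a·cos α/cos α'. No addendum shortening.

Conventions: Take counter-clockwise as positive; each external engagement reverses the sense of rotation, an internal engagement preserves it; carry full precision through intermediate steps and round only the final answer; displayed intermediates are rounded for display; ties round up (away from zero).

recognized (one external pair, fixed centres): single-mesh tooth geometry, m = 1.294, N1 = 76, N2 = 15
base radii: r_b1 = 45.815303, r_b2 = 9.042494
tip radii: r_a1 = 49.900522, r_a2 = 11.485544
inv(α') = inv(21.293°) + 2·(-0.437+0.376)·tan α/(76+15) = 0.01758750  ⇒  α' = 21.09387°
a' = a·cos α / cos α' = 58.8770·cos 21.293°/cos 21.09387° = 58.797713
action lengths: √(r_a1²−r_b1²) = 19.774229, √(r_a2²−r_b2²) = 7.081739
base pitch p_b = π·m·cos α = 3.787711
CR = (19.774229 + 7.081739 − 58.797713·sin 21.09387°)/3.787711 = 1.503505
contact ratio ≈ 1.5035

1.5035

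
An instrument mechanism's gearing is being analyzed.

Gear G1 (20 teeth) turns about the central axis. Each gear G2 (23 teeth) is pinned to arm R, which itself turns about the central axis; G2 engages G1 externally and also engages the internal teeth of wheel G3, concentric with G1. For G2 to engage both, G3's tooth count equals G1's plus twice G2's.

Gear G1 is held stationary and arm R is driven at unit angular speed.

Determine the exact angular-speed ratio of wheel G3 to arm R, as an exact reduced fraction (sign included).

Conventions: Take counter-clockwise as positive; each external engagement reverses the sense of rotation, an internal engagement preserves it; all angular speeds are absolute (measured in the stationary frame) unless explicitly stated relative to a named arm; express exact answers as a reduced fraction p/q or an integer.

43/33

topology: planetary set — G1 20T / G2 23T / G3 66T, arm = carrier (Willis)
ring teeth: 20 + 2·23 = 66
20(ω_sun−ω_arm) = −66(ω_ring−ω_arm),  ω_sun = 0, ω_arm = 1
ω_ring = 1 − (20/66)(0−1) = 43/33
ω_out/ω_in = 43/33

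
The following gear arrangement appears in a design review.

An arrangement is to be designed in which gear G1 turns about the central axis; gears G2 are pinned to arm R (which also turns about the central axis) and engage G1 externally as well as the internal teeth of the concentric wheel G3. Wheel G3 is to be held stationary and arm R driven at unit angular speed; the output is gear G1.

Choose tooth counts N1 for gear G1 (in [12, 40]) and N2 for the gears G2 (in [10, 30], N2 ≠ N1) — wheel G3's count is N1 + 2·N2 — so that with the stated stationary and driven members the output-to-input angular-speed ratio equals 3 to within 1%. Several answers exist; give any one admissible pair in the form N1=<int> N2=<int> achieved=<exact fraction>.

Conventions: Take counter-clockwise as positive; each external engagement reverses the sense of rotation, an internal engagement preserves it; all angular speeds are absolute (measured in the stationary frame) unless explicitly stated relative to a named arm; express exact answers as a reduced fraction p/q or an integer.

N1=20 N2=10 achieved=3

topology: planetary set — design target 3, arm = carrier (Willis)
Willis with ω_ring = 0: ω_sun/ω_arm = (N1+N3)/N1; set equal to 3  ⇒  N3/N1 = 3 − 1 = 2
N3 = N1 + 2·N2  ⇒  N2/N1 = (N3/N1 − 1)/2 = (2 − 1)/2 = 1/2
smallest multiple with N1 ≥ 12 and N2 ≥ 10: k = 10  ⇒  N1 = 10·2 = 20, N2 = 10·1 = 10 (N1 ≤ 40, N2 ≤ 30, N2 ≠ N1 ✓), N3 = 20 + 2·10 = 40
check: (N1+N3)/N1 with N1 = 20, N3 = 40 gives 3; |achieved − target| = 0 ≤ 3/100 ✓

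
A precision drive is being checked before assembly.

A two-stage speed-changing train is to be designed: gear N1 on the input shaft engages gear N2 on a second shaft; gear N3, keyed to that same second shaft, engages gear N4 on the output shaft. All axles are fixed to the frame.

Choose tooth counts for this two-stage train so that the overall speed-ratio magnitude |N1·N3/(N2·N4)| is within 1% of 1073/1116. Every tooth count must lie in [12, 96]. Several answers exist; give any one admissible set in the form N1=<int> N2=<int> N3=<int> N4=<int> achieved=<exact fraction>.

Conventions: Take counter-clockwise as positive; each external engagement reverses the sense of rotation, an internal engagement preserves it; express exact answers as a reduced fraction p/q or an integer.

N1=29 N2=12 N3=37 N4=93 achieved=1073/1116

class = fixed-axis compound train [2-stage, 1073/1116 wanted]
target = 1073/1116 in lowest terms: an exact hit needs N1·N3 = k·1073 and N2·N4 = k·1116 for one integer k, every count in [12, 96]; additionally prefer no 1:1 stage (N1 ≠ N2, N3 ≠ N4)
k = 1: N1·N3 = 1073 = 29·37, N2·N4 = 1116 = 12·93
achieved = 29·37/(12·93) = 1073/1116; |achieved − target| = 0 ≤ 1073/111600 ✓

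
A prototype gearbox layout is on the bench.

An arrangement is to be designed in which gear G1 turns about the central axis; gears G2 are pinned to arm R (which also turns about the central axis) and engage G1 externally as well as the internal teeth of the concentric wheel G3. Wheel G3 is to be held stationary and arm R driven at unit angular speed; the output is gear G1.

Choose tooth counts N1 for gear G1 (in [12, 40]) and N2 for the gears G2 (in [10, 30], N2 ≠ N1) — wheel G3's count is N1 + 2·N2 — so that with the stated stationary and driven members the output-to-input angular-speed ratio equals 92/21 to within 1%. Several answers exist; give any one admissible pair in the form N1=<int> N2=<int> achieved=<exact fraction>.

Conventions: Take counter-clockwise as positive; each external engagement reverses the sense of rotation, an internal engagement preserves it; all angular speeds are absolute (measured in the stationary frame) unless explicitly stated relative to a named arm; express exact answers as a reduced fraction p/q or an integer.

class = planetary set [ratio 92/21 wanted; Willis about the carrier]
Willis with ω_ring = 0: ω_sun/ω_arm = (N1+N3)/N1; set equal to 92/21  ⇒  N3/N1 = 92/21 − 1 = 71/21
N3 = N1 + 2·N2  ⇒  N2/N1 = (N3/N1 − 1)/2 = (71/21 − 1)/2 = 25/21
smallest multiple with N1 ≥ 12 and N2 ≥ 10: k = 1  ⇒  N1 = 1·21 = 21, N2 = 1·25 = 25 (N1 ≤ 40, N2 ≤ 30, N2 ≠ N1 ✓), N3 = 21 + 2·25 = 71
check: (N1+N3)/N1 with N1 = 21, N3 = 71 gives 92/21; |achieved − target| = 0 ≤ 23/525 ✓

N1=21 N2=25 achieved=92/21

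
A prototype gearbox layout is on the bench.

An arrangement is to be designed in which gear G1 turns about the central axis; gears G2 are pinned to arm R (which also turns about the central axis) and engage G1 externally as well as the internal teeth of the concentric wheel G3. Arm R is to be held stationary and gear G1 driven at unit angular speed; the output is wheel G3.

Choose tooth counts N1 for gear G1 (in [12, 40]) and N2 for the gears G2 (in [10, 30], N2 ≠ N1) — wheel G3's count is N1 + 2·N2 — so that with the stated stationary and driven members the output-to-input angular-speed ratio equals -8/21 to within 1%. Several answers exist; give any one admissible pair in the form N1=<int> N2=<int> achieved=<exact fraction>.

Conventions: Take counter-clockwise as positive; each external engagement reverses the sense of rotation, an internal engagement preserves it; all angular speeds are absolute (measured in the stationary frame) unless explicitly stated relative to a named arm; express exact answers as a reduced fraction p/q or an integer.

N1=16 N2=13 achieved=-8/21

topology: planetary set — design target -8/21, arm = carrier (Willis)
Willis with ω_arm = 0: ω_ring/ω_sun = −N1/N3; set equal to -8/21  ⇒  N3/N1 = −1/(-8/21) = 21/8
N3 = N1 + 2·N2  ⇒  N2/N1 = (N3/N1 − 1)/2 = (21/8 − 1)/2 = 13/16
smallest multiple with N1 ≥ 12 and N2 ≥ 10: k = 1  ⇒  N1 = 1·16 = 16, N2 = 1·13 = 13 (N1 ≤ 40, N2 ≤ 30, N2 ≠ N1 ✓), N3 = 16 + 2·13 = 42
check: −N1/N3 with N1 = 16, N3 = 42 gives -8/21; |achieved − target| = 0 ≤ 2/525 ✓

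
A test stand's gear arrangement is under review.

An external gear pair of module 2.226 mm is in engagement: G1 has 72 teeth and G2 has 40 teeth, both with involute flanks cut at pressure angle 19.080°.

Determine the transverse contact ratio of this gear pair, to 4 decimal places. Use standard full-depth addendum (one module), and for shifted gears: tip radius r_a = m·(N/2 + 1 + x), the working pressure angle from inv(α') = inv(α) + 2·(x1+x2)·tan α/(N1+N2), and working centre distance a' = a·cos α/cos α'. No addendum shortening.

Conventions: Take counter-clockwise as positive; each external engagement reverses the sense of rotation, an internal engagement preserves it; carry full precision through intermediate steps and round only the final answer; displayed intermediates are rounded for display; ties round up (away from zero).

1.8147

topology: single-mesh involute geometry — m = 2.226, 72T/40T pair
base radii: r_b1 = 75.733575, r_b2 = 42.074208
tip radii: r_a1 = 82.362000, r_a2 = 46.746000
no profile shift: α' = α, a' = a
action lengths: √(r_a1²−r_b1²) = 32.371665, √(r_a2²−r_b2²) = 20.370310
base pitch p_b = π·m·cos α = 6.609001
CR = (32.371665 + 20.370310 − 124.656000·sin 19.08000°)/6.609001 = 1.814710
contact ratio ≈ 1.8147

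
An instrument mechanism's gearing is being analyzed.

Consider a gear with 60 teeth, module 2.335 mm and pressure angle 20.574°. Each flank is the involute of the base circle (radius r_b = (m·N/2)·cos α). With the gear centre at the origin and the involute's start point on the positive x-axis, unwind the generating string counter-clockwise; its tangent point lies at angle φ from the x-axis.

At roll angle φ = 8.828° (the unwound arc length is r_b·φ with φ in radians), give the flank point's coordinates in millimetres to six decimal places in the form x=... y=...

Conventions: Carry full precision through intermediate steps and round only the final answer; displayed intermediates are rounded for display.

recognized (one wheel, involute flank): single-mesh tooth geometry, m = 2.335, N = 60
pitch radius r_p = m·N/2 = 2.335·60/2 = 70.050000
base radius r_b = r_p·cos α = 70.050000·cos 20.574° = 65.582148
roll angle φ = 8.828° = 0.15407767 rad
x = r_b·(cos φ + φ·sin φ) = 66.355992
y = r_b·(sin φ − φ·cos φ) = 0.079772

x=66.355992 y=0.079772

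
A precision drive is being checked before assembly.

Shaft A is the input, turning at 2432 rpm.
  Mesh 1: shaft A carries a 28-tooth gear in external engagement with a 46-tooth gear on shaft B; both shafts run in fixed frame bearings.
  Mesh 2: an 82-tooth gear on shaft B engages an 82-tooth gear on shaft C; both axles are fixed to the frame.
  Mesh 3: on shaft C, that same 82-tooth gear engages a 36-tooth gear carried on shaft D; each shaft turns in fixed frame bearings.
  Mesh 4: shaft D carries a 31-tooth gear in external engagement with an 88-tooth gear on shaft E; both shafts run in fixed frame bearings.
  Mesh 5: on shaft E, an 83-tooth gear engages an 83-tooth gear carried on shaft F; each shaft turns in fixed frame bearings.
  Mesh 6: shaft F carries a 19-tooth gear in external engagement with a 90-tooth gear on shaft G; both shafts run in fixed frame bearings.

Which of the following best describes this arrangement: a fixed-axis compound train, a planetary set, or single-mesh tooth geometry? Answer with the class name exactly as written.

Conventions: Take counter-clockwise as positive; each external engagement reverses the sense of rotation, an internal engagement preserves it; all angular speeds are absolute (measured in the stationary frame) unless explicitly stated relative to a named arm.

fixed-axis compound train

topology: fixed-axis compound train — 6 meshes, A→G
classification: fixed-axis compound train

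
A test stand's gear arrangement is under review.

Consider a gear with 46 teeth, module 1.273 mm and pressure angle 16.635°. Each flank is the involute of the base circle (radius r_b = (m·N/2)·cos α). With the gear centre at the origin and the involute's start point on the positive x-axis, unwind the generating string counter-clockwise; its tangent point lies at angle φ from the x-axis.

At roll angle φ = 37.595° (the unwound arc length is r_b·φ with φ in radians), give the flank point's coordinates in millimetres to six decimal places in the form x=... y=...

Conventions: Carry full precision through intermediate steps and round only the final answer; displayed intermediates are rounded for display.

x=33.458091 y=2.529736

topology: single-mesh involute geometry — m = 1.273, N = 46
pitch radius r_p = m·N/2 = 1.273·46/2 = 29.279000
base radius r_b = r_p·cos α = 29.279000·cos 16.635° = 28.053612
roll angle φ = 37.595° = 0.65615653 rad
x = r_b·(cos φ + φ·sin φ) = 33.458091
y = r_b·(sin φ − φ·cos φ) = 2.529736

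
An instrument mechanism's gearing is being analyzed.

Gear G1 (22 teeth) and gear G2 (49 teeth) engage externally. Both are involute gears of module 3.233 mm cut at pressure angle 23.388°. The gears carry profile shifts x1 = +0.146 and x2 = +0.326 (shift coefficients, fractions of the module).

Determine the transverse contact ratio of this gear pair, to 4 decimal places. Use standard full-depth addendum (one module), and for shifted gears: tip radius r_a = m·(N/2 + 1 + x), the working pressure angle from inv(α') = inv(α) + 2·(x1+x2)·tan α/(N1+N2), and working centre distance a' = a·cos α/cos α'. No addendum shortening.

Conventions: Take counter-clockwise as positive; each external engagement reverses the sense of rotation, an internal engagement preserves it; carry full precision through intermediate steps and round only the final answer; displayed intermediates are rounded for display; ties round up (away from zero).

1.4729

recognized (one external pair, fixed centres): single-mesh tooth geometry, m = 3.233, N1 = 22, N2 = 49
base radii: r_b1 = 32.641065, r_b2 = 72.700554
tip radii: r_a1 = 39.268018, r_a2 = 83.495458
inv(α') = inv(23.388°) + 2·(+0.146+0.326)·tan α/(22+49) = 0.03004269  ⇒  α' = 25.01773°
a' = a·cos α / cos α' = 114.7715·cos 23.388°/cos 25.01773° = 116.248397
action lengths: √(r_a1²−r_b1²) = 21.829753, √(r_a2²−r_b2²) = 41.062403
base pitch p_b = π·m·cos α = 9.322266
CR = (21.829753 + 41.062403 − 116.248397·sin 25.01773°)/9.322266 = 1.472910
contact ratio ≈ 1.4729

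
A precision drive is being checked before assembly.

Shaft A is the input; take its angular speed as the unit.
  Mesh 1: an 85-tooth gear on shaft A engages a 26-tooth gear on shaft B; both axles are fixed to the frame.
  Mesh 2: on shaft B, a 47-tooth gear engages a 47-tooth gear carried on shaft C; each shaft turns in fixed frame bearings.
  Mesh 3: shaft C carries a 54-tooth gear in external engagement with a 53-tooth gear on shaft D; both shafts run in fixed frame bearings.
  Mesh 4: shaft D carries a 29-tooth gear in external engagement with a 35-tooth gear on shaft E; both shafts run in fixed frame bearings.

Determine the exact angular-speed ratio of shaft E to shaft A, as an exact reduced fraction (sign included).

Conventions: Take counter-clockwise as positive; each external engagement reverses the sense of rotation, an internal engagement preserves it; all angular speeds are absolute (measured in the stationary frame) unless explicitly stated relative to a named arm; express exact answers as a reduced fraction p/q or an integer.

13311/4823

class = fixed-axis compound train [4 meshes; 4 ratios multiply, 4 sense flips]
mesh 1 [85T→26T]: running ratio 85/26, sense −
mesh 2 [47T→47T]: running ratio 85/26, sense +
mesh 3 [54T→53T]: running ratio 2295/689, sense −
mesh 4 [29T→35T]: running ratio 13311/4823, sense +
ω_out/ω_in = 13311/4823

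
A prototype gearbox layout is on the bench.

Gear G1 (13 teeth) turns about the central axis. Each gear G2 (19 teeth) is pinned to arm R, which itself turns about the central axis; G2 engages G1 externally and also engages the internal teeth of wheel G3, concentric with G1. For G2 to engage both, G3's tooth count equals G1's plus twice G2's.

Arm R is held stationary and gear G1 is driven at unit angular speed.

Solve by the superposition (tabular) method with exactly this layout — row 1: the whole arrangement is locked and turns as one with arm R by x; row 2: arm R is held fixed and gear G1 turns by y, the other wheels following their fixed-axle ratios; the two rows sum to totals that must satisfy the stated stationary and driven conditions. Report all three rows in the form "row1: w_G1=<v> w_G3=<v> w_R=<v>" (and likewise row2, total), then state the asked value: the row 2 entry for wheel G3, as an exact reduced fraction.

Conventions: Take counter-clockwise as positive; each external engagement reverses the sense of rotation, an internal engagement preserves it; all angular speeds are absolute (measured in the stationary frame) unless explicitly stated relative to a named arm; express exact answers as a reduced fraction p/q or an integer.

row1: w_G1=0 w_G3=0 w_R=0
row2: w_G1=1 w_G3=-13/51 w_R=0
total: w_G1=1 w_G3=-13/51 w_R=0
asked value: -13/51

recognized (axles ride arm R): planetary set, 13/19/51 teeth
row 1 (train locked, turned with arm): all members turn x
row 2 — arm fixed, fixed-axis ratios: sun y, ring −(13/51)·y, arm 0
boundary: total ω_arm = x = 0 and total ω_sun = x + y = 1  ⇒  y = 1, x = 0
row 2 ring = −(13/51)·1 = -13/51
totals (row 1 + row 2): sun 0 + 1 = 1, ring 0 + (-13/51) = -13/51, arm 0 + 0 = 0
asked cell (row2, ring) = -13/51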